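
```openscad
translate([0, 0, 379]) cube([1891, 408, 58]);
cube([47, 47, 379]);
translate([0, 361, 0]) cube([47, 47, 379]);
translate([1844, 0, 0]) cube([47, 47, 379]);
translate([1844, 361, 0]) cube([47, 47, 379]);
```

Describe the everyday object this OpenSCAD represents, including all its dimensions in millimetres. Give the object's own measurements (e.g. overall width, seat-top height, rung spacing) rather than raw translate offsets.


A bench: a 1891×408 mm seat slab, 58 mm thick, top at z = 437 mm, on four 47×47 mm square legs flush with the seat corners and standing on z = 0.


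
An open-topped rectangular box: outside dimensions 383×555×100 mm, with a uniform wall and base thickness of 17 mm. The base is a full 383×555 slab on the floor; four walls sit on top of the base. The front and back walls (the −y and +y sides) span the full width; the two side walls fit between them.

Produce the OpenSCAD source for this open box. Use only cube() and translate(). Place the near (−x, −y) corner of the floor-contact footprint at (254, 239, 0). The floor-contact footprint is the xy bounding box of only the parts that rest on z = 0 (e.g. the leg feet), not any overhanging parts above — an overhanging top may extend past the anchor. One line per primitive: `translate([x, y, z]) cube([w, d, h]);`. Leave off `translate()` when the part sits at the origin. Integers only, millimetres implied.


translate([254, 239, 0]) cube([383, 555, 17]);
translate([254, 239, 17]) cube([383, 17, 83]);
translate([254, 777, 17]) cube([383, 17, 83]);
translate([254, 256, 17]) cube([17, 521, 83]);
translate([620, 256, 17]) cube([17, 521, 83]);


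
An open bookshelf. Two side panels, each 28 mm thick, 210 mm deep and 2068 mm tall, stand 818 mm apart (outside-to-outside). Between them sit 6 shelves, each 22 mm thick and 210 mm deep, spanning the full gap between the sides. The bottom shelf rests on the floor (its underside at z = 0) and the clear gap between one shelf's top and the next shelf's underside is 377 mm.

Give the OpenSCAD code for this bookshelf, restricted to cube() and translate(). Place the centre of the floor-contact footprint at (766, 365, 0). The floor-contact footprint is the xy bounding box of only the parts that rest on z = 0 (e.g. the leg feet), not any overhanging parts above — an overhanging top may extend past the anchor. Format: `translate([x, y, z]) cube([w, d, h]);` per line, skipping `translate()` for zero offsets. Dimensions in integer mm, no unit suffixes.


translate([357, 260, 0]) cube([28, 210, 2068]);
translate([1147, 260, 0]) cube([28, 210, 2068]);
translate([385, 260, 0]) cube([762, 210, 22]);
translate([385, 260, 399]) cube([762, 210, 22]);
translate([385, 260, 798]) cube([762, 210, 22]);
translate([385, 260, 1197]) cube([762, 210, 22]);
translate([385, 260, 1596]) cube([762, 210, 22]);
translate([385, 260, 1995]) cube([762, 210, 22]);


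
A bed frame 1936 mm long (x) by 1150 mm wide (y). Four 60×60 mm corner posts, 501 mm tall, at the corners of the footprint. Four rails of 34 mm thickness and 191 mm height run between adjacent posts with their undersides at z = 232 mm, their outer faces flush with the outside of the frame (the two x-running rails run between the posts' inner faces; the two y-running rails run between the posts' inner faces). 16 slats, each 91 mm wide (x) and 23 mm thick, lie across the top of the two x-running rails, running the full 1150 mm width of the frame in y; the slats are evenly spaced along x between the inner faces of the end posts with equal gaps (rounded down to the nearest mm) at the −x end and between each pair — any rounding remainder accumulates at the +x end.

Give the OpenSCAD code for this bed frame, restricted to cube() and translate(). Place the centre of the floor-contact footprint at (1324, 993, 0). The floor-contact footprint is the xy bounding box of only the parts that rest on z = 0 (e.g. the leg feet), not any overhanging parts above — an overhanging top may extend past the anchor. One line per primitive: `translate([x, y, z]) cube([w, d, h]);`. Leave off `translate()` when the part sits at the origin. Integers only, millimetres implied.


// slat z = rail_z + rail_h = 232 + 191 = 423
// slat gap = ⌊(1816 − 16·91) / 17⌋ = 21
translate([356, 418, 0]) cube([60, 60, 501]);
translate([356, 1508, 0]) cube([60, 60, 501]);
translate([2232, 418, 0]) cube([60, 60, 501]);
translate([2232, 1508, 0]) cube([60, 60, 501]);
translate([416, 418, 232]) cube([1816, 34, 191]);
translate([416, 1534, 232]) cube([1816, 34, 191]);
translate([356, 478, 232]) cube([34, 1030, 191]);
translate([2258, 478, 232]) cube([34, 1030, 191]);
translate([437, 418, 423]) cube([91, 1150, 23]);
translate([549, 418, 423]) cube([91, 1150, 23]);
translate([661, 418, 423]) cube([91, 1150, 23]);
translate([773, 418, 423]) cube([91, 1150, 23]);
translate([885, 418, 423]) cube([91, 1150, 23]);
translate([997, 418, 423]) cube([91, 1150, 23]);
translate([1109, 418, 423]) cube([91, 1150, 23]);
translate([1221, 418, 423]) cube([91, 1150, 23]);
translate([1333, 418, 423]) cube([91, 1150, 23]);
translate([1445, 418, 423]) cube([91, 1150, 23]);
translate([1557, 418, 423]) cube([91, 1150, 23]);
translate([1669, 418, 423]) cube([91, 1150, 23]);
translate([1781, 418, 423]) cube([91, 1150, 23]);
translate([1893, 418, 423]) cube([91, 1150, 23]);
translate([2005, 418, 423]) cube([91, 1150, 23]);
translate([2117, 418, 423]) cube([91, 1150, 23]);


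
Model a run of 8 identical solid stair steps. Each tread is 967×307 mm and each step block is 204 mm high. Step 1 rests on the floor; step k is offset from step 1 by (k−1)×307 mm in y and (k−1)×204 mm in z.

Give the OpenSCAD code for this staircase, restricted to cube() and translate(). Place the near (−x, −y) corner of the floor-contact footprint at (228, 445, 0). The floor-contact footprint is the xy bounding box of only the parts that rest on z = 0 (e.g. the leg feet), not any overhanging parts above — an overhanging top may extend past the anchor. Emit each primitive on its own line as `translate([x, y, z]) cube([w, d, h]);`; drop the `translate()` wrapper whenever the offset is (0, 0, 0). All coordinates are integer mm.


translate([228, 445, 0]) cube([967, 307, 204]);
translate([228, 752, 204]) cube([967, 307, 204]);
translate([228, 1059, 408]) cube([967, 307, 204]);
translate([228, 1366, 612]) cube([967, 307, 204]);
translate([228, 1673, 816]) cube([967, 307, 204]);
translate([228, 1980, 1020]) cube([967, 307, 204]);
translate([228, 2287, 1224]) cube([967, 307, 204]);
translate([228, 2594, 1428]) cube([967, 307, 204]);


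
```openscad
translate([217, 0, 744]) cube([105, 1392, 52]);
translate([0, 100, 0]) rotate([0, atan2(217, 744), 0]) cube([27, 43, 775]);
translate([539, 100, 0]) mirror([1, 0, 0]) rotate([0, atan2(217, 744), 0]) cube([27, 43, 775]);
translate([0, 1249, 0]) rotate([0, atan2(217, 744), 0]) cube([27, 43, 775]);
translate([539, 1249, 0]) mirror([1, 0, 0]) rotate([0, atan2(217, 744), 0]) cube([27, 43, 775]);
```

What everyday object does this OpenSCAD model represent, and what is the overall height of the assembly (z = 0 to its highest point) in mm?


A sawhorse. The overall height is 796 mm.

A beam across two mirrored pairs of raked legs — a sawhorse. The beam's underside is at z = 744 (matching the legs' vertical rise in atan2(217, 744)) and the beam is 52 mm tall, so its top is at 744 + 52 = 796 mm. The raked legs top out at the beam's underside, so that is the highest point.


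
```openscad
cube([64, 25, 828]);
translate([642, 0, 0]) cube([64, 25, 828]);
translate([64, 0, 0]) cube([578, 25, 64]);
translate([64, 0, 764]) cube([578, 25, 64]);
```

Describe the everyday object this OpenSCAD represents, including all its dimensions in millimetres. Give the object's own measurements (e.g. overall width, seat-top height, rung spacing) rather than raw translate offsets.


A rectangular picture frame lying in the x–z plane (depth along y). The opening is 578 mm wide (x) by 700 mm tall (z), surrounded by a border 64 mm wide on all four sides. The frame is 25 mm deep and is made of two full-height vertical stiles with two horizontal rails fitted between them.


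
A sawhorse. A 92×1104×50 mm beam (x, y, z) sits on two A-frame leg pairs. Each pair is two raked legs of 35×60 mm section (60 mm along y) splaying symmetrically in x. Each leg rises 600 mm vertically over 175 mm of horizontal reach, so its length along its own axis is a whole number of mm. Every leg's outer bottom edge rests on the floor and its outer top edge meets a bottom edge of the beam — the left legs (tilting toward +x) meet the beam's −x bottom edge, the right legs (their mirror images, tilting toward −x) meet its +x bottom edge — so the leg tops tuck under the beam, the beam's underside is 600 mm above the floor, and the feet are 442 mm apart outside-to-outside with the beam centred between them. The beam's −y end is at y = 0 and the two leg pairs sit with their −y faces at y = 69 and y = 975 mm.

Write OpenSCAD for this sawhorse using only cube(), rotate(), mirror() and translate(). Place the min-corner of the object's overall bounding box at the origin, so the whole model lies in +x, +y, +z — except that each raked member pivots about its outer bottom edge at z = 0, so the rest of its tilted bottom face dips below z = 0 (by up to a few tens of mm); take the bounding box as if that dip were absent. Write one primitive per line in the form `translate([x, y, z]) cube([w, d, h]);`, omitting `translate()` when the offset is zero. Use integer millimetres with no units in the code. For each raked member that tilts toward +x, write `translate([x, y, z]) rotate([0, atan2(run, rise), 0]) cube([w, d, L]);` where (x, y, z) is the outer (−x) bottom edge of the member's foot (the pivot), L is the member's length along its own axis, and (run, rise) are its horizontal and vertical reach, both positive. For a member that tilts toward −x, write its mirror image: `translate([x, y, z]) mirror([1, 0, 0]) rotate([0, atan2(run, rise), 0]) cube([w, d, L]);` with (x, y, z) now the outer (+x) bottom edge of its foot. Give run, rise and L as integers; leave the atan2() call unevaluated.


// leg length = √(175² + 600²) = 625
// right-leg outer foot x = 2·175 + 92 = 442
// beam min-corner = (175, 0, 600)
translate([175, 0, 600]) cube([92, 1104, 50]);
translate([0, 69, 0]) rotate([0, atan2(175, 600), 0]) cube([35, 60, 625]);
translate([442, 69, 0]) mirror([1, 0, 0]) rotate([0, atan2(175, 600), 0]) cube([35, 60, 625]);
translate([0, 975, 0]) rotate([0, atan2(175, 600), 0]) cube([35, 60, 625]);
translate([442, 975, 0]) mirror([1, 0, 0]) rotate([0, atan2(175, 600), 0]) cube([35, 60, 625]);


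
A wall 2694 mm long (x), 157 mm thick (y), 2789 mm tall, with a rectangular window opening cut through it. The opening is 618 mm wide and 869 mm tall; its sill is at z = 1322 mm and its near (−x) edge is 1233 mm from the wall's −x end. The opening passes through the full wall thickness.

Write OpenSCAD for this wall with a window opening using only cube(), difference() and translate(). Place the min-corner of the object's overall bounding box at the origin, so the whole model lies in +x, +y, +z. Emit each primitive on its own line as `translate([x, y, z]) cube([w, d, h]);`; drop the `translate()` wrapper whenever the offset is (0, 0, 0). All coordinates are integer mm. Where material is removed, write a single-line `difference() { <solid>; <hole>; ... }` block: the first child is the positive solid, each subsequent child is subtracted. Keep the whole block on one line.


difference() { cube([2694, 157, 2789]); translate([1233, 0, 1322]) cube([618, 157, 869]); }


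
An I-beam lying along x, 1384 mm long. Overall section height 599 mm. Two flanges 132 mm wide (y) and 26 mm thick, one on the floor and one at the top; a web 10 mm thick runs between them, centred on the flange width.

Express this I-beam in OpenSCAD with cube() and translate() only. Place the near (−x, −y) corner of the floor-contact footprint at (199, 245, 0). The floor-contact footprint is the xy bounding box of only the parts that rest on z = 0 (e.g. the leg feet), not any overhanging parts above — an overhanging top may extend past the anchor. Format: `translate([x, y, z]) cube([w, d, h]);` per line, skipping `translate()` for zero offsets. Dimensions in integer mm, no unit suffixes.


translate([199, 245, 0]) cube([1384, 132, 26]);
translate([199, 306, 26]) cube([1384, 10, 547]);
translate([199, 245, 573]) cube([1384, 132, 26]);


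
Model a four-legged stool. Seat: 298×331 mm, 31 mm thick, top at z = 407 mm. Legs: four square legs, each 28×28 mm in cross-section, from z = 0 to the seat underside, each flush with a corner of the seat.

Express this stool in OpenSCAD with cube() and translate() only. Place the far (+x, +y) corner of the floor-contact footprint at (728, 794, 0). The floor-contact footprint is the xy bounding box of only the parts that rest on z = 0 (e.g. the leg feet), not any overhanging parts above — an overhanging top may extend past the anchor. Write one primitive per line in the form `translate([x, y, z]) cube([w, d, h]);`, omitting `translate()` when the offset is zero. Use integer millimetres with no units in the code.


// leg_h = 407 - 31 = 376
translate([430, 463, 376]) cube([298, 331, 31]);
translate([430, 463, 0]) cube([28, 28, 376]);
translate([700, 463, 0]) cube([28, 28, 376]);
translate([430, 766, 0]) cube([28, 28, 376]);
translate([700, 766, 0]) cube([28, 28, 376]);


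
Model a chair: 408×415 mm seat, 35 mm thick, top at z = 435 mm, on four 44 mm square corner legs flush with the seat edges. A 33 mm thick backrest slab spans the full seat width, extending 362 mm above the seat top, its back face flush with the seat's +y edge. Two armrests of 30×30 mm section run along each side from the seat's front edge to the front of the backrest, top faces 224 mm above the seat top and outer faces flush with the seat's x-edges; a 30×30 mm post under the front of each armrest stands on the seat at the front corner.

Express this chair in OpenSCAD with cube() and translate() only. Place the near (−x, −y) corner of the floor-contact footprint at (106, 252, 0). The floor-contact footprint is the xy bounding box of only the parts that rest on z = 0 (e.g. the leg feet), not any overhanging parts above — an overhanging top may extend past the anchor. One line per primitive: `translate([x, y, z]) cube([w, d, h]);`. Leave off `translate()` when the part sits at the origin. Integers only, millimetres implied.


// leg_h = 435 - 35 = 400
// arm post h = 224 - 30 = 194
translate([106, 252, 400]) cube([408, 415, 35]);
translate([106, 252, 0]) cube([44, 44, 400]);
translate([470, 252, 0]) cube([44, 44, 400]);
translate([106, 623, 0]) cube([44, 44, 400]);
translate([470, 623, 0]) cube([44, 44, 400]);
translate([106, 634, 435]) cube([408, 33, 362]);
translate([106, 252, 629]) cube([30, 382, 30]);
translate([484, 252, 629]) cube([30, 382, 30]);
translate([106, 252, 435]) cube([30, 30, 194]);
translate([484, 252, 435]) cube([30, 30, 194]);


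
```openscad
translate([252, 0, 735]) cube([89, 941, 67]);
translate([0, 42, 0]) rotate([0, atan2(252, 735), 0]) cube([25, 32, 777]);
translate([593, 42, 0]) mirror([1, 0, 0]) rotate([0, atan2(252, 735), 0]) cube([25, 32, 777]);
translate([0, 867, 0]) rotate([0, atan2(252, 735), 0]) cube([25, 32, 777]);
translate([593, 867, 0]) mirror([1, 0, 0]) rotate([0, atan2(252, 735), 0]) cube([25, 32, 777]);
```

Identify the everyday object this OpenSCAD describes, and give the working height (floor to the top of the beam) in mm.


A sawhorse. The overall height is 802 mm.

A beam across two mirrored pairs of raked legs — a sawhorse. The beam's underside is at z = 735 (matching the legs' vertical rise in atan2(252, 735)) and the beam is 67 mm tall, so its top is at 735 + 67 = 802 mm. The raked legs top out at the beam's underside, so that is the highest point.


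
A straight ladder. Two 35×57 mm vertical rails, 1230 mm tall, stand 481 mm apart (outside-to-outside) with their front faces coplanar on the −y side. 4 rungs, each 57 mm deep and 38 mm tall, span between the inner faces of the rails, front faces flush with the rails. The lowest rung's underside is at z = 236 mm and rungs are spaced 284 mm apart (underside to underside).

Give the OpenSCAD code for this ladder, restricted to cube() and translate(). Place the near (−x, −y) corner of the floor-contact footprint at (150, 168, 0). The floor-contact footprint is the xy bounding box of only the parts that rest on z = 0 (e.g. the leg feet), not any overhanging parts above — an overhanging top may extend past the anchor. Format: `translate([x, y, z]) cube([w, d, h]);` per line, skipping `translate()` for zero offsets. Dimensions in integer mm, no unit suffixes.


translate([150, 168, 0]) cube([35, 57, 1230]);
translate([596, 168, 0]) cube([35, 57, 1230]);
translate([185, 168, 236]) cube([411, 57, 38]);
translate([185, 168, 520]) cube([411, 57, 38]);
translate([185, 168, 804]) cube([411, 57, 38]);
translate([185, 168, 1088]) cube([411, 57, 38]);


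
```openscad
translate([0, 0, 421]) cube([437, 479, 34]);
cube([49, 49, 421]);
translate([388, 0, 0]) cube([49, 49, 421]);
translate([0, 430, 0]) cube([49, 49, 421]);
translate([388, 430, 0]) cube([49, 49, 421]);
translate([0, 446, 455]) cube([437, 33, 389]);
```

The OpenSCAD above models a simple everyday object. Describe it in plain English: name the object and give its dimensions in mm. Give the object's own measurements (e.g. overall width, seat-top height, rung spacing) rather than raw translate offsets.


A chair. The seat is a 437×479×34 mm slab with its top at z = 455 mm, on four 49×49 mm corner legs (flush with the seat edges, standing on z = 0). A flat backrest 33 mm thick, 389 mm tall, spans the full seat width and rises from the seat top along its +y edge, rear face flush with the rear of the seat.


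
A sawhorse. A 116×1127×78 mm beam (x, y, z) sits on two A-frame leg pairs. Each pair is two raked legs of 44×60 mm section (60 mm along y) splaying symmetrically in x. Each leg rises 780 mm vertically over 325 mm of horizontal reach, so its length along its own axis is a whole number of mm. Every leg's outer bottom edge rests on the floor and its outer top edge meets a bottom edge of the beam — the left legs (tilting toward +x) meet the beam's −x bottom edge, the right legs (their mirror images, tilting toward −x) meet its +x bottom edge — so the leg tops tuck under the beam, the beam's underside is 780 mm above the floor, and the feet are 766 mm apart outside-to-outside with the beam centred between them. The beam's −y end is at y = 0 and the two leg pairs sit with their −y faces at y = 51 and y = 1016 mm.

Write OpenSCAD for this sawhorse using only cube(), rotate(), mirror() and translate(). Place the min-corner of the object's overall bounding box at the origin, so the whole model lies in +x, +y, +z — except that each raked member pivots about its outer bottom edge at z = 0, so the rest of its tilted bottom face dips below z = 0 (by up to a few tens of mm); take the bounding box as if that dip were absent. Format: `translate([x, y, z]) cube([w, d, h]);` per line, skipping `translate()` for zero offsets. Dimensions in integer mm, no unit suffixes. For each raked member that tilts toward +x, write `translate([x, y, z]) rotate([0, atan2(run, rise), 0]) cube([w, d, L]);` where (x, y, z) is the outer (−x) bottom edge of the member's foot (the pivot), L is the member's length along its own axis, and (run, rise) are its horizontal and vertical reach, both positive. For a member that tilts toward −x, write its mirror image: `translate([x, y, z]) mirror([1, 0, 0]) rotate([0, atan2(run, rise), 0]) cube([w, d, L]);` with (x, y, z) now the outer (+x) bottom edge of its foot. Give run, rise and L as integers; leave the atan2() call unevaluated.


// leg length = √(325² + 780²) = 845
// right-leg outer foot x = 2·325 + 116 = 766
// beam min-corner = (325, 0, 780)
translate([325, 0, 780]) cube([116, 1127, 78]);
translate([0, 51, 0]) rotate([0, atan2(325, 780), 0]) cube([44, 60, 845]);
translate([766, 51, 0]) mirror([1, 0, 0]) rotate([0, atan2(325, 780), 0]) cube([44, 60, 845]);
translate([0, 1016, 0]) rotate([0, atan2(325, 780), 0]) cube([44, 60, 845]);
translate([766, 1016, 0]) mirror([1, 0, 0]) rotate([0, atan2(325, 780), 0]) cube([44, 60, 845]);


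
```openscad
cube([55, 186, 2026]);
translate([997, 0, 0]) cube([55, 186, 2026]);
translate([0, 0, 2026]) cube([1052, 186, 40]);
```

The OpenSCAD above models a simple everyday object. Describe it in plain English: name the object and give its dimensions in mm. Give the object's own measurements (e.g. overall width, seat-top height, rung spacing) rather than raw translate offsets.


A door frame. The clear opening is 942 mm wide and 2026 mm high. Two 55 mm wide jambs, 186 mm deep, stand either side of the opening from the floor to the top of the opening. A 40 mm thick head sits across the top of both jambs, spanning the full outside width of the frame.


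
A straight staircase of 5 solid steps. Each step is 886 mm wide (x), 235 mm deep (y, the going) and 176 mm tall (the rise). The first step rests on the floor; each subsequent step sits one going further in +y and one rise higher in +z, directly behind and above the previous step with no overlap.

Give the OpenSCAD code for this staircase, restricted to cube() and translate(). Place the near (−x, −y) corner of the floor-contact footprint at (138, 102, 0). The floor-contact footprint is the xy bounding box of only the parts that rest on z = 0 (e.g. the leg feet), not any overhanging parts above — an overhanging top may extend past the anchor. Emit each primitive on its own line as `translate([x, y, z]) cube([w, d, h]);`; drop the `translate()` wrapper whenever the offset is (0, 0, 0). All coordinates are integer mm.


translate([138, 102, 0]) cube([886, 235, 176]);
translate([138, 337, 176]) cube([886, 235, 176]);
translate([138, 572, 352]) cube([886, 235, 176]);
translate([138, 807, 528]) cube([886, 235, 176]);
translate([138, 1042, 704]) cube([886, 235, 176]);


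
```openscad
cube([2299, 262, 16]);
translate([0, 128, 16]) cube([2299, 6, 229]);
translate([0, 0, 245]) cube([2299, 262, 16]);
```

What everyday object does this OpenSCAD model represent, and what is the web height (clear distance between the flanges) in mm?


An I-beam. The web height is 229 mm.

Two wide flanges with a thin centred web — an I-beam. Overall 261 mm minus two 16 mm flanges gives a web of 261 − 2·16 = 229 mm.


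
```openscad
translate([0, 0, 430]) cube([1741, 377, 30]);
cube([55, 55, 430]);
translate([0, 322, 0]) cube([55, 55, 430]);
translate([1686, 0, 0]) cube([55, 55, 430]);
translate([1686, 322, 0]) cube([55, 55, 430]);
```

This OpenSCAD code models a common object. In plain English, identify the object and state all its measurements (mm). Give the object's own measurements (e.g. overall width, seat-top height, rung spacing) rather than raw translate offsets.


A bench: a 1741×377 mm seat slab, 30 mm thick, top at z = 460 mm, on four 55×55 mm square legs flush with the seat corners and standing on z = 0.


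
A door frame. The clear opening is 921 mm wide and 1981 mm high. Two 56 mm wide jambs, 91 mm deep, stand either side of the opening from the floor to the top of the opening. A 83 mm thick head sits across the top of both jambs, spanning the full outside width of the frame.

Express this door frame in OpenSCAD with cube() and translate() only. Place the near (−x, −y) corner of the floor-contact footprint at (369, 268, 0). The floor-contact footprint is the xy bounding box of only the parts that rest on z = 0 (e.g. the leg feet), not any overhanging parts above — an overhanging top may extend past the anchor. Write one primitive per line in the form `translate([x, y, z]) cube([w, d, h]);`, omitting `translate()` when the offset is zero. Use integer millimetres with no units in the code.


translate([369, 268, 0]) cube([56, 91, 1981]);
translate([1346, 268, 0]) cube([56, 91, 1981]);
translate([369, 268, 1981]) cube([1033, 91, 83]);


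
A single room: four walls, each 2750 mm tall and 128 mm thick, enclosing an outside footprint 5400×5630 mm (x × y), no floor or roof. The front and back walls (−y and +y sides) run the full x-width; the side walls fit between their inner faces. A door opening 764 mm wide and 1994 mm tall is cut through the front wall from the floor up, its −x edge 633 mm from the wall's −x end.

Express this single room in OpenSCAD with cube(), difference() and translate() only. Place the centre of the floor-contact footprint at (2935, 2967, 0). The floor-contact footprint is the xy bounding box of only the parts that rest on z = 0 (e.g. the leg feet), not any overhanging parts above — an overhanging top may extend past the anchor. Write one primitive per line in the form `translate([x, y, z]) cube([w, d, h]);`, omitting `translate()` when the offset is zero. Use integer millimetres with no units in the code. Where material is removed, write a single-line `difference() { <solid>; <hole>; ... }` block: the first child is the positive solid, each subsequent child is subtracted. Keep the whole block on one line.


difference() { translate([235, 152, 0]) cube([5400, 128, 2750]); translate([868, 152, 0]) cube([764, 128, 1994]); }
translate([235, 5654, 0]) cube([5400, 128, 2750]);
translate([235, 280, 0]) cube([128, 5374, 2750]);
translate([5507, 280, 0]) cube([128, 5374, 2750]);


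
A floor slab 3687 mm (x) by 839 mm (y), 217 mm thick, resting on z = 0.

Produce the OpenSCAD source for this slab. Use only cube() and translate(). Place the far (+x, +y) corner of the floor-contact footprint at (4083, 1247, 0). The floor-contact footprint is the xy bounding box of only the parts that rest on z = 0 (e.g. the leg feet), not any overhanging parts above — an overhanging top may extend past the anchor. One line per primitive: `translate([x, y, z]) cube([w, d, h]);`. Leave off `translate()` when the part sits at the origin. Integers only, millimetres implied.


translate([396, 408, 0]) cube([3687, 839, 217]);


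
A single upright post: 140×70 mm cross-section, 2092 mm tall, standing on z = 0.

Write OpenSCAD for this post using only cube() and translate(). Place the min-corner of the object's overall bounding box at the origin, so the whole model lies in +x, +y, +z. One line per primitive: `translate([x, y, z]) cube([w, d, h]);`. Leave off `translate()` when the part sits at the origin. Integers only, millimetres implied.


cube([140, 70, 2092]);


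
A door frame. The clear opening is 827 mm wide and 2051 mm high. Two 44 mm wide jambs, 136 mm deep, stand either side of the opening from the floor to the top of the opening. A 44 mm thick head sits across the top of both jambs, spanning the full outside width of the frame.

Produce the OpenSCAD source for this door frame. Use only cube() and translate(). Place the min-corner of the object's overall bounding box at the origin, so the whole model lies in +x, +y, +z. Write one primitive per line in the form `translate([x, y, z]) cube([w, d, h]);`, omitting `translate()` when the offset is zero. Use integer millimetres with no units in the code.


cube([44, 136, 2051]);
translate([871, 0, 0]) cube([44, 136, 2051]);
translate([0, 0, 2051]) cube([915, 136, 44]);


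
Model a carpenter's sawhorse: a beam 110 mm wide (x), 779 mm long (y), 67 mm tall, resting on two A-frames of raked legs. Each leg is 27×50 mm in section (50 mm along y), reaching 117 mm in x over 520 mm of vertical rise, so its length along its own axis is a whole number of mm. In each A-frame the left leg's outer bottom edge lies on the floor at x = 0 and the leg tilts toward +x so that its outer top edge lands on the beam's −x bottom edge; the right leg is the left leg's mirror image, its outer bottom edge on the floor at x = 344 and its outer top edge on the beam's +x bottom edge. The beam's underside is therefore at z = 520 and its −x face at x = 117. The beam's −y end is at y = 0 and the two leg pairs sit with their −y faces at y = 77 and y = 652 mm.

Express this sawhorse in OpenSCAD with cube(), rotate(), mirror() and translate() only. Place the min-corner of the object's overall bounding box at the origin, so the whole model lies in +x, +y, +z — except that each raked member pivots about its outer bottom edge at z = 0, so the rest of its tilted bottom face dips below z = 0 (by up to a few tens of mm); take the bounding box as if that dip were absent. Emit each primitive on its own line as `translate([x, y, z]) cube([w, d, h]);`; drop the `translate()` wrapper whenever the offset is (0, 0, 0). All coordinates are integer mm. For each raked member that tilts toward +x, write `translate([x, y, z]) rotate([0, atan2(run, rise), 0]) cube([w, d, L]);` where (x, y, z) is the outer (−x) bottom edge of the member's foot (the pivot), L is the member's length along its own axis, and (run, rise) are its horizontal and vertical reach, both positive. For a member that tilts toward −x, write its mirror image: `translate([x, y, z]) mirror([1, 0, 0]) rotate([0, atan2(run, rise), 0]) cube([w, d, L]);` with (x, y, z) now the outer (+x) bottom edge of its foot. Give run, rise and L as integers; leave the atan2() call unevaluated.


translate([117, 0, 520]) cube([110, 779, 67]);
translate([0, 77, 0]) rotate([0, atan2(117, 520), 0]) cube([27, 50, 533]);
translate([344, 77, 0]) mirror([1, 0, 0]) rotate([0, atan2(117, 520), 0]) cube([27, 50, 533]);
translate([0, 652, 0]) rotate([0, atan2(117, 520), 0]) cube([27, 50, 533]);
translate([344, 652, 0]) mirror([1, 0, 0]) rotate([0, atan2(117, 520), 0]) cube([27, 50, 533]);


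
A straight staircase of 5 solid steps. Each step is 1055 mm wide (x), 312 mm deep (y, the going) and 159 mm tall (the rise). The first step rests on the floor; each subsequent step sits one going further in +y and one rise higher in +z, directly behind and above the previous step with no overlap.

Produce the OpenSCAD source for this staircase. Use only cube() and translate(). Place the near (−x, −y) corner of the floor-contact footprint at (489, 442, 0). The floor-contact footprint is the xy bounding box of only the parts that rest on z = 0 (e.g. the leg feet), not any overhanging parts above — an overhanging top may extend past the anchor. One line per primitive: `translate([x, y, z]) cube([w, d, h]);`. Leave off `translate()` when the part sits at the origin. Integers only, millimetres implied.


translate([489, 442, 0]) cube([1055, 312, 159]);
translate([489, 754, 159]) cube([1055, 312, 159]);
translate([489, 1066, 318]) cube([1055, 312, 159]);
translate([489, 1378, 477]) cube([1055, 312, 159]);
translate([489, 1690, 636]) cube([1055, 312, 159]);


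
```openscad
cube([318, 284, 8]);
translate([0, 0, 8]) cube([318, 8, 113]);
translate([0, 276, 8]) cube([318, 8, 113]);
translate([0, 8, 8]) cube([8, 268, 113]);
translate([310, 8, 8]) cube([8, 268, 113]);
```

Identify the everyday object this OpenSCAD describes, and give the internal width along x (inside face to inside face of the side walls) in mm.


An open box. The internal width is 302 mm.

A 318×284 base slab with four walls standing on it — an open box. The base is 318 mm wide and the walls are 8 mm thick, so the internal width is 318 − 2 × 8 = 302 mm.


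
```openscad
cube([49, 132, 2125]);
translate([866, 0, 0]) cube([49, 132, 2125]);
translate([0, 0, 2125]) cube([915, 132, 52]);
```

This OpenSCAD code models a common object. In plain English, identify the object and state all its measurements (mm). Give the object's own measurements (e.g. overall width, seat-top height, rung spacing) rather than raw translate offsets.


A door frame. The clear opening is 817 mm wide and 2125 mm high. Two 49 mm wide jambs, 132 mm deep, stand either side of the opening from the floor to the top of the opening. A 52 mm thick head sits across the top of both jambs, spanning the full outside width of the frame.


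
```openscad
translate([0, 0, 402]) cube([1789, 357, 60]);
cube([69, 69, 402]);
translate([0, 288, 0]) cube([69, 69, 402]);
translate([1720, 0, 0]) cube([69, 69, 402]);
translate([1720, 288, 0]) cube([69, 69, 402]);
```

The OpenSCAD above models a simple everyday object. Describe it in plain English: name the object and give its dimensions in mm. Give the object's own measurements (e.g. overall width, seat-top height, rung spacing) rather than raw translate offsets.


A bench: a 1789×357 mm seat slab, 60 mm thick, top at z = 462 mm, on four 69×69 mm square legs flush with the seat corners and standing on z = 0.


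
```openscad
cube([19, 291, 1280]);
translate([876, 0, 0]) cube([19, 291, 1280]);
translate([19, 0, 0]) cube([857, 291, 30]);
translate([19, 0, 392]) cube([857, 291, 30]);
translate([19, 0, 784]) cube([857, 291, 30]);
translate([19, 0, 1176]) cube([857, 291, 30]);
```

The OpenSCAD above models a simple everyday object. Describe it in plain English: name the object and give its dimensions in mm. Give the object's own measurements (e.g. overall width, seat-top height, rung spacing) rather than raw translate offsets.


An open bookshelf. Two side panels, each 19 mm thick, 291 mm deep and 1280 mm tall, stand 895 mm apart (outside-to-outside). Between them sit 4 shelves, each 30 mm thick and 291 mm deep, spanning the full gap between the sides. The bottom shelf rests on the floor (its underside at z = 0) and the clear gap between one shelf's top and the next shelf's underside is 362 mm.


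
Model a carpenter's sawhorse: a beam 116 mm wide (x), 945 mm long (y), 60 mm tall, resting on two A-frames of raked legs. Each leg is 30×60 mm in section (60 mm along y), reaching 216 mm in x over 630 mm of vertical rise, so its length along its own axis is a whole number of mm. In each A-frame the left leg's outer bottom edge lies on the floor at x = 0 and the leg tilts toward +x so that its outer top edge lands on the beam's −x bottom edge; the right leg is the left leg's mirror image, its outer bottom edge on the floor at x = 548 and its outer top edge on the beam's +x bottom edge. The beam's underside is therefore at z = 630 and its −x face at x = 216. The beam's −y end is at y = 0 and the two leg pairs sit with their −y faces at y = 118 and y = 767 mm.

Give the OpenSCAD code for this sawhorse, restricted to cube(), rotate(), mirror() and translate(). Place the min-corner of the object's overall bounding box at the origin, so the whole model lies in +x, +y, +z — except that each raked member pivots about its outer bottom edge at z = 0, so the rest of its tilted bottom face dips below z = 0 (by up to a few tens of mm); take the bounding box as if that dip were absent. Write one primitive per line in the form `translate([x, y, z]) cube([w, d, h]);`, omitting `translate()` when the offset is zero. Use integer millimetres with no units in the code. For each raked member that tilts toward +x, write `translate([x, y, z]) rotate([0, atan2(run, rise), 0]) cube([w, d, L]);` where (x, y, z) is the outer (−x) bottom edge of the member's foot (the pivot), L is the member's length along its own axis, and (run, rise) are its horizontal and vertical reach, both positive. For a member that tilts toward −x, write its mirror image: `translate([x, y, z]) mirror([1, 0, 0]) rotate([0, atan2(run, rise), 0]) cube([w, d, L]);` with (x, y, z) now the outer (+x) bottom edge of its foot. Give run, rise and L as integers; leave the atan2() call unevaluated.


translate([216, 0, 630]) cube([116, 945, 60]);
translate([0, 118, 0]) rotate([0, atan2(216, 630), 0]) cube([30, 60, 666]);
translate([548, 118, 0]) mirror([1, 0, 0]) rotate([0, atan2(216, 630), 0]) cube([30, 60, 666]);
translate([0, 767, 0]) rotate([0, atan2(216, 630), 0]) cube([30, 60, 666]);
translate([548, 767, 0]) mirror([1, 0, 0]) rotate([0, atan2(216, 630), 0]) cube([30, 60, 666]);


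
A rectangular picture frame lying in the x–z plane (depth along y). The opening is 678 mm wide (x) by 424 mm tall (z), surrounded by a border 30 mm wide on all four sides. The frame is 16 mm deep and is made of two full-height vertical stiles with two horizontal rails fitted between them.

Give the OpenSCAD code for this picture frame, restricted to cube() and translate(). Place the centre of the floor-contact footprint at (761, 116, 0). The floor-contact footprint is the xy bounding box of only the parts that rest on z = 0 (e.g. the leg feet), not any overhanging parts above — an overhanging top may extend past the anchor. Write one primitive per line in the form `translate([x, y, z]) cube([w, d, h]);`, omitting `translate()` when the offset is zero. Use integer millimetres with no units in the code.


translate([392, 108, 0]) cube([30, 16, 484]);
translate([1100, 108, 0]) cube([30, 16, 484]);
translate([422, 108, 0]) cube([678, 16, 30]);
translate([422, 108, 454]) cube([678, 16, 30]);


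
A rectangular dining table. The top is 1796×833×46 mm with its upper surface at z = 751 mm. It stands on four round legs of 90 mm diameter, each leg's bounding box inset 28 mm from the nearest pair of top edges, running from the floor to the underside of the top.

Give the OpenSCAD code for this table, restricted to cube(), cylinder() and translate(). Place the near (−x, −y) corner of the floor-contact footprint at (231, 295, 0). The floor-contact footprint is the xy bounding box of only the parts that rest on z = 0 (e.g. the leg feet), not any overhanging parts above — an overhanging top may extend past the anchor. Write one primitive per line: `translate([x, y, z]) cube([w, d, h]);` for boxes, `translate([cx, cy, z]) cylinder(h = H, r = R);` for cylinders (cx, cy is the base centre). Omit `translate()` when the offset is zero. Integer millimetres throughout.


translate([203, 267, 705]) cube([1796, 833, 46]);
translate([276, 340, 0]) cylinder(h = 705, r = 45);
translate([1926, 340, 0]) cylinder(h = 705, r = 45);
translate([276, 1027, 0]) cylinder(h = 705, r = 45);
translate([1926, 1027, 0]) cylinder(h = 705, r = 45);


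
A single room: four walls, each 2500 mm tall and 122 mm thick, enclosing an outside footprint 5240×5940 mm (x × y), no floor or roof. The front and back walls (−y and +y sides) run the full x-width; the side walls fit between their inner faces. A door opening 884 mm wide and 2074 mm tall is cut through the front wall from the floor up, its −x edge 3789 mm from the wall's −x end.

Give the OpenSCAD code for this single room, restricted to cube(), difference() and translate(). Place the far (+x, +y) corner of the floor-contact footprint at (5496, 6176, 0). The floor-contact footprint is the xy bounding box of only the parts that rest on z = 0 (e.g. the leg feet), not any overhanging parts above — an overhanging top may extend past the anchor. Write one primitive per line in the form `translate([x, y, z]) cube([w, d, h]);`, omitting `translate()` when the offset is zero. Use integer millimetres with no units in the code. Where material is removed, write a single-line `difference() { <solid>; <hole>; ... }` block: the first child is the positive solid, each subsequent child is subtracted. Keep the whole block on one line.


difference() { translate([256, 236, 0]) cube([5240, 122, 2500]); translate([4045, 236, 0]) cube([884, 122, 2074]); }
translate([256, 6054, 0]) cube([5240, 122, 2500]);
translate([256, 358, 0]) cube([122, 5696, 2500]);
translate([5374, 358, 0]) cube([122, 5696, 2500]);


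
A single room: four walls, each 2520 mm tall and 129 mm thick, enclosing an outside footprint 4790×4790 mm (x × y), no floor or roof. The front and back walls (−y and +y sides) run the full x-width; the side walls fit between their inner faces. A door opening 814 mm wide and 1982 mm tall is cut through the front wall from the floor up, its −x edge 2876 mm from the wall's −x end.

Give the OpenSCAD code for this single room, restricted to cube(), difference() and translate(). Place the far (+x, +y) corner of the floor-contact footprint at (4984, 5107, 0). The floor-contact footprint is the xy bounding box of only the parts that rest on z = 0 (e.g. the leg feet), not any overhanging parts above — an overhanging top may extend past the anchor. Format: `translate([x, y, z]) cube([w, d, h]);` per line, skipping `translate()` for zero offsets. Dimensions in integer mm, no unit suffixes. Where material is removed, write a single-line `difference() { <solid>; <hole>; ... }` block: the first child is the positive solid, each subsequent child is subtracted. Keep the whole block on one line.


difference() { translate([194, 317, 0]) cube([4790, 129, 2520]); translate([3070, 317, 0]) cube([814, 129, 1982]); }
translate([194, 4978, 0]) cube([4790, 129, 2520]);
translate([194, 446, 0]) cube([129, 4532, 2520]);
translate([4855, 446, 0]) cube([129, 4532, 2520]);
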